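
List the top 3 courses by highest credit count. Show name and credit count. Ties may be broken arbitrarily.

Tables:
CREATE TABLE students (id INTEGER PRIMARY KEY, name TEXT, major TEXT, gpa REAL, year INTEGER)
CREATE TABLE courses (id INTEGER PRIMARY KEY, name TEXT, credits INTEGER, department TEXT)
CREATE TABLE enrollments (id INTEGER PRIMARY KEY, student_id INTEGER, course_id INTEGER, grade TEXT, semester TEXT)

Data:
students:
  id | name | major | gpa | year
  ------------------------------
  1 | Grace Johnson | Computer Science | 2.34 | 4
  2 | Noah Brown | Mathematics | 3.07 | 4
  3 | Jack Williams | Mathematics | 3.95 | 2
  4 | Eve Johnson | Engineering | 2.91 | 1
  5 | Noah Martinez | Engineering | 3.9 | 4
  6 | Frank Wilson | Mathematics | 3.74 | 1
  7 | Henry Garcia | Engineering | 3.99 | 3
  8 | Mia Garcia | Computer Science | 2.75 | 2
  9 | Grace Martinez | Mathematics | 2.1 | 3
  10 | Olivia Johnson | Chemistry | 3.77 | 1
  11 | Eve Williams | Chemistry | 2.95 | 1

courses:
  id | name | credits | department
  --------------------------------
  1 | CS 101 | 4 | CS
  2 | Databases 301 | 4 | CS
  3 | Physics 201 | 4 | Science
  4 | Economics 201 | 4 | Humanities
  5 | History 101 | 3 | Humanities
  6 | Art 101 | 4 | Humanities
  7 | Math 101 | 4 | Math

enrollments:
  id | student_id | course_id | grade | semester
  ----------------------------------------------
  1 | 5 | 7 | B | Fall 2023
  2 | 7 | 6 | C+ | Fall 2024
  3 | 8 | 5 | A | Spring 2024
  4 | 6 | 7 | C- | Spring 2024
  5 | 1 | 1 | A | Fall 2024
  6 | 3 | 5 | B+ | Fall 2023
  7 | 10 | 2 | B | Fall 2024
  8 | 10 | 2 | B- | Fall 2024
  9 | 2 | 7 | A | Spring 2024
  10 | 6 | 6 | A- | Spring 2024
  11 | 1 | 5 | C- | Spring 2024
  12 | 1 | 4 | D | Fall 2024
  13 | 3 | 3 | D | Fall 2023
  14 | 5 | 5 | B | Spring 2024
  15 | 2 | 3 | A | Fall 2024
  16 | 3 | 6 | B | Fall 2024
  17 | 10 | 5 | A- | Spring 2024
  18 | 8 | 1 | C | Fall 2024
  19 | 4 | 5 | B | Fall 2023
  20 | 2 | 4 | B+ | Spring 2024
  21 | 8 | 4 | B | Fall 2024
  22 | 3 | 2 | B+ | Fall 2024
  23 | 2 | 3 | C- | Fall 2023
SELECT name, credits FROM courses ORDER BY credits DESC LIMIT 3

Execution result:
name | credits
CS 101 | 4
Databases 301 | 4
Physics 201 | 4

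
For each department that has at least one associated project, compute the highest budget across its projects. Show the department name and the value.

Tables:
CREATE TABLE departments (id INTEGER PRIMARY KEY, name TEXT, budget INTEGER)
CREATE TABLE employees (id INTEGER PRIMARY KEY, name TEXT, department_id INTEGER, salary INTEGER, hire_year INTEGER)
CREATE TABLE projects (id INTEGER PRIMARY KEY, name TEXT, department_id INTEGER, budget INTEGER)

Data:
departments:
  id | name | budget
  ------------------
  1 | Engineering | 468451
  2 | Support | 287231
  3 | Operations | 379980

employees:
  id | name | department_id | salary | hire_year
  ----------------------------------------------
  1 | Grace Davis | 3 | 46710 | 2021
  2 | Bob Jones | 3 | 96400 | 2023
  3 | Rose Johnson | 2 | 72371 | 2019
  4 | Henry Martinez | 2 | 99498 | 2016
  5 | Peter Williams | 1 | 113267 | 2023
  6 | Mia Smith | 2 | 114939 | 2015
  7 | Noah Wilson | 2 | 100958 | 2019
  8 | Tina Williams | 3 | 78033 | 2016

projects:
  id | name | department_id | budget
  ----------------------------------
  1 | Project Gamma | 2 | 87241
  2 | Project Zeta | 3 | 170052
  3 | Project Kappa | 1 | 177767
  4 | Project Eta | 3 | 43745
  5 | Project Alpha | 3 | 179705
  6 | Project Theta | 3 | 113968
SELECT p.name, MAX(c.budget) AS max_budget FROM projects c JOIN departments p ON c.department_id = p.id GROUP BY p.id, p.name

Execution result:
name | max_budget
Engineering | 177767
Support | 87241
Operations | 179705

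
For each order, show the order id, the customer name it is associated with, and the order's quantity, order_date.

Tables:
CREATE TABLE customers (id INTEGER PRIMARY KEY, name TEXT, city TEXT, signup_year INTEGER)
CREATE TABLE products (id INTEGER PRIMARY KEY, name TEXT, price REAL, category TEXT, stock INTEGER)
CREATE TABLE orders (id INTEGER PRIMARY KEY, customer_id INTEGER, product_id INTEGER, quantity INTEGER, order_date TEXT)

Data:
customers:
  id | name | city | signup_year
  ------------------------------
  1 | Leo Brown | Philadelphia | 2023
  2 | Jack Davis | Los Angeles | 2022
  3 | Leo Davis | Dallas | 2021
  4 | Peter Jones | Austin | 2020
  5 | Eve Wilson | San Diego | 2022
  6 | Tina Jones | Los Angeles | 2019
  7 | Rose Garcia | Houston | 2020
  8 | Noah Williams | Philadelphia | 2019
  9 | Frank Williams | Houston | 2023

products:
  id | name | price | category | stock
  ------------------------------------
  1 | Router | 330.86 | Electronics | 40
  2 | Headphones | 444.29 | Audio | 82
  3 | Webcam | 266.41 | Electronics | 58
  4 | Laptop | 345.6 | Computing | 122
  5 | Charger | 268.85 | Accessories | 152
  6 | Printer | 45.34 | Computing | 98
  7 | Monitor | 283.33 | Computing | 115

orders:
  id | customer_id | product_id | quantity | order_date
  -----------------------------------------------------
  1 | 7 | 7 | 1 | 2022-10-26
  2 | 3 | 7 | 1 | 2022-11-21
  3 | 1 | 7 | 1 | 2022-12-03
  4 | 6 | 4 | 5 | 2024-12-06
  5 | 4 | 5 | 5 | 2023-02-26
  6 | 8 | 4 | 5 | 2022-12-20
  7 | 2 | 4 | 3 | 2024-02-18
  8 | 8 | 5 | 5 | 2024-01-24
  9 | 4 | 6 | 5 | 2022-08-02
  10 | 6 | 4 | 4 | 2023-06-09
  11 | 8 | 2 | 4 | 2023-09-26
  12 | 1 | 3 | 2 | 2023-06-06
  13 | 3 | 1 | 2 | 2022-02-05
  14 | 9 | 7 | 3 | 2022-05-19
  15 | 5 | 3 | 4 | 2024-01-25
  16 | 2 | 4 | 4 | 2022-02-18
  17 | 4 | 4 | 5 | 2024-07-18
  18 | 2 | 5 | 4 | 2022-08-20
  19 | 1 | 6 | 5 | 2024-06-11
SELECT c.id, p.name AS customer, c.quantity, c.order_date FROM orders c JOIN customers p ON c.customer_id = p.id

Execution result:
id | customer | quantity | order_date
1 | Rose Garcia | 1 | 2022-10-26
2 | Leo Davis | 1 | 2022-11-21
3 | Leo Brown | 1 | 2022-12-03
4 | Tina Jones | 5 | 2024-12-06
5 | Peter Jones | 5 | 2023-02-26
6 | Noah Williams | 5 | 2022-12-20
7 | Jack Davis | 3 | 2024-02-18
8 | Noah Williams | 5 | 2024-01-24
9 | Peter Jones | 5 | 2022-08-02
10 | Tina Jones | 4 | 2023-06-09
11 | Noah Williams | 4 | 2023-09-26
12 | Leo Brown | 2 | 2023-06-06
13 | Leo Davis | 2 | 2022-02-05
14 | Frank Williams | 3 | 2022-05-19
15 | Eve Wilson | 4 | 2024-01-25
16 | Jack Davis | 4 | 2022-02-18
17 | Peter Jones | 5 | 2024-07-18
18 | Jack Davis | 4 | 2022-08-20
19 | Leo Brown | 5 | 2024-06-11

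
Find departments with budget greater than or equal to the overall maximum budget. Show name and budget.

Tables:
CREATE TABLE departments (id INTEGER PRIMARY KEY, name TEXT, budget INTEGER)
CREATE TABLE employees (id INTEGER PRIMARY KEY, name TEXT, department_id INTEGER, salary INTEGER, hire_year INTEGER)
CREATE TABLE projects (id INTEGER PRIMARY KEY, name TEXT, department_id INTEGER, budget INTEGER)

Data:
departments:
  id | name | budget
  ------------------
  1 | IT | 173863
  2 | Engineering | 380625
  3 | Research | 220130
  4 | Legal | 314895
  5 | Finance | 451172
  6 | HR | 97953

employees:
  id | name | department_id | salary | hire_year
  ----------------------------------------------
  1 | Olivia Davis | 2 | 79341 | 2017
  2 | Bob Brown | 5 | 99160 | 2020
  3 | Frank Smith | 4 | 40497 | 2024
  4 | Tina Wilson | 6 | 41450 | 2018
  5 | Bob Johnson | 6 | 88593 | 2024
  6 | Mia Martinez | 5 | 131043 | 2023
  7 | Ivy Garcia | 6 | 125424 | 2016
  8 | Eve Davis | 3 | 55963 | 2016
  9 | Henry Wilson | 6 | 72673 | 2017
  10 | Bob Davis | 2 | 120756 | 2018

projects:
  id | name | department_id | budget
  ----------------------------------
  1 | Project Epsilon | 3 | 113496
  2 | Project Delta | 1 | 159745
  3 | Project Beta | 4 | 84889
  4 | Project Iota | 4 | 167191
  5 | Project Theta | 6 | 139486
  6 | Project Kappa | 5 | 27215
SELECT name, budget FROM departments WHERE budget >= (SELECT MAX(budget) FROM departments)

Execution result:
name | budget
Finance | 451172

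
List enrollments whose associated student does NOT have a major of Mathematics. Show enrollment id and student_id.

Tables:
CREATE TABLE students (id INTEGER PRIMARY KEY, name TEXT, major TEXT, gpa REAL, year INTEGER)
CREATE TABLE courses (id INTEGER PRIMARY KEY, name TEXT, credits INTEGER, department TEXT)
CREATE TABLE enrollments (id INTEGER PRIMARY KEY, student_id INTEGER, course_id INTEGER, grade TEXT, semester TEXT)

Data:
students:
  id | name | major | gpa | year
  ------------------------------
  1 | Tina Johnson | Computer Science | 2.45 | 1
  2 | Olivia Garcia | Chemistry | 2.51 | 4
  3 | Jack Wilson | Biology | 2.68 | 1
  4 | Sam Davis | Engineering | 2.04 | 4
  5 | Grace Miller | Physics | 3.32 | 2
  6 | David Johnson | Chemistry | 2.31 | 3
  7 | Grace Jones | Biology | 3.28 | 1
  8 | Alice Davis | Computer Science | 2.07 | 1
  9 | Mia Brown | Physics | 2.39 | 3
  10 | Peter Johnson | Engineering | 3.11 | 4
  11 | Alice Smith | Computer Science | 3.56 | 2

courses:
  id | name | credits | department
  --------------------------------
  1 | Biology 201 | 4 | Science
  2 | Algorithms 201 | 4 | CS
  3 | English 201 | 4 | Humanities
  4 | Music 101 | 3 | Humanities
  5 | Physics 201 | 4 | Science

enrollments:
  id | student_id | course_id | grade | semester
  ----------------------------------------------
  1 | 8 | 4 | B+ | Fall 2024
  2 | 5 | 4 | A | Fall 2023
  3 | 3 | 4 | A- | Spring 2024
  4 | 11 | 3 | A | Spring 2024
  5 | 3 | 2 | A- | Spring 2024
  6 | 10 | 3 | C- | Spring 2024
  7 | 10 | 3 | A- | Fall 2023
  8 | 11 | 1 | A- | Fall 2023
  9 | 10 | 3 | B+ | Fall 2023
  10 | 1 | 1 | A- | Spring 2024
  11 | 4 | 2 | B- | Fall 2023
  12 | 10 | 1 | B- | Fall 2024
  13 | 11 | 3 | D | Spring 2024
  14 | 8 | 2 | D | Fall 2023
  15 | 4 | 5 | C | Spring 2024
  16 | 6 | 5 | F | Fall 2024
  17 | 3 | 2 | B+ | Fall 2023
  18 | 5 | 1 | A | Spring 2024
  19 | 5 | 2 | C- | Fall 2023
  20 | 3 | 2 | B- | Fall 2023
SELECT id, student_id FROM enrollments WHERE student_id NOT IN (SELECT id FROM students WHERE major = 'Mathematics')

Execution result:
id | student_id
1 | 8
2 | 5
3 | 3
4 | 11
5 | 3
6 | 10
7 | 10
8 | 11
9 | 10
10 | 1
11 | 4
12 | 10
13 | 11
14 | 8
15 | 4
16 | 6
17 | 3
18 | 5
19 | 5
20 | 3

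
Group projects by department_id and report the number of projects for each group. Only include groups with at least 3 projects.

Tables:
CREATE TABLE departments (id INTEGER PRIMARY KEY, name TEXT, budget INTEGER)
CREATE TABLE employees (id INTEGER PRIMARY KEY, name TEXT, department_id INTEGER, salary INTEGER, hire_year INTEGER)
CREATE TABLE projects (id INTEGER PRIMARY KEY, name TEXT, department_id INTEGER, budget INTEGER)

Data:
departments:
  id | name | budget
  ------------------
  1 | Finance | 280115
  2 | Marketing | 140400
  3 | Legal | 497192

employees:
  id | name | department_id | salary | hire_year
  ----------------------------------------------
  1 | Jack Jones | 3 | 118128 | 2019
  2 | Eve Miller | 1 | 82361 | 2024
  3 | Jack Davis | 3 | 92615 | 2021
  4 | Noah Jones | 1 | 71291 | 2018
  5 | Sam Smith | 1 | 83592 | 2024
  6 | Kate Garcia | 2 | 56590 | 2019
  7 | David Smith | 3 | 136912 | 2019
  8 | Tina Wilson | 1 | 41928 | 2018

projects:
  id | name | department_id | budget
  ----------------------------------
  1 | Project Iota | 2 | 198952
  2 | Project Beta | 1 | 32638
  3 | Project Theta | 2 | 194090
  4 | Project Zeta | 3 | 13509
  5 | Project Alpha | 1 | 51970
SELECT department_id, COUNT(*) AS n FROM projects GROUP BY department_id HAVING COUNT(*) >= 3

Execution result:
(no rows)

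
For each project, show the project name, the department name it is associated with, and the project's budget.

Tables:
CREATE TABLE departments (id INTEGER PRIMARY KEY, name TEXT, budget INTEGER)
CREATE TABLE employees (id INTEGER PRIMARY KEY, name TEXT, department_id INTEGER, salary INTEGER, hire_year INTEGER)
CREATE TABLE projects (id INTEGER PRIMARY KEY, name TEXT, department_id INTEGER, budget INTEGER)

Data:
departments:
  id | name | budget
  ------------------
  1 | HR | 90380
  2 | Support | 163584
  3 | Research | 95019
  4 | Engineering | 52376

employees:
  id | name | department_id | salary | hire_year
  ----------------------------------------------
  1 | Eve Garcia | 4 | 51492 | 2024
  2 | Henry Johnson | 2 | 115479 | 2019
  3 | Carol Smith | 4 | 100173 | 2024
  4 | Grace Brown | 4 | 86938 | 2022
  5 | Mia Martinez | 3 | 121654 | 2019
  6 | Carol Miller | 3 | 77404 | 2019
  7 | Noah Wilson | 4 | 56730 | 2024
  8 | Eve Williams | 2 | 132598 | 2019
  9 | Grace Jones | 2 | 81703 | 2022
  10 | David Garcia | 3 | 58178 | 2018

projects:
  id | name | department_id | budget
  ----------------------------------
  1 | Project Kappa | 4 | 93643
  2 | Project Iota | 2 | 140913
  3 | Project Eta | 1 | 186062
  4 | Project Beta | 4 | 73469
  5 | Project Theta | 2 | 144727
SELECT c.name, p.name AS department, c.budget FROM projects c JOIN departments p ON c.department_id = p.id

Execution result:
name | department | budget
Project Kappa | Engineering | 93643
Project Iota | Support | 140913
Project Eta | HR | 186062
Project Beta | Engineering | 73469
Project Theta | Support | 144727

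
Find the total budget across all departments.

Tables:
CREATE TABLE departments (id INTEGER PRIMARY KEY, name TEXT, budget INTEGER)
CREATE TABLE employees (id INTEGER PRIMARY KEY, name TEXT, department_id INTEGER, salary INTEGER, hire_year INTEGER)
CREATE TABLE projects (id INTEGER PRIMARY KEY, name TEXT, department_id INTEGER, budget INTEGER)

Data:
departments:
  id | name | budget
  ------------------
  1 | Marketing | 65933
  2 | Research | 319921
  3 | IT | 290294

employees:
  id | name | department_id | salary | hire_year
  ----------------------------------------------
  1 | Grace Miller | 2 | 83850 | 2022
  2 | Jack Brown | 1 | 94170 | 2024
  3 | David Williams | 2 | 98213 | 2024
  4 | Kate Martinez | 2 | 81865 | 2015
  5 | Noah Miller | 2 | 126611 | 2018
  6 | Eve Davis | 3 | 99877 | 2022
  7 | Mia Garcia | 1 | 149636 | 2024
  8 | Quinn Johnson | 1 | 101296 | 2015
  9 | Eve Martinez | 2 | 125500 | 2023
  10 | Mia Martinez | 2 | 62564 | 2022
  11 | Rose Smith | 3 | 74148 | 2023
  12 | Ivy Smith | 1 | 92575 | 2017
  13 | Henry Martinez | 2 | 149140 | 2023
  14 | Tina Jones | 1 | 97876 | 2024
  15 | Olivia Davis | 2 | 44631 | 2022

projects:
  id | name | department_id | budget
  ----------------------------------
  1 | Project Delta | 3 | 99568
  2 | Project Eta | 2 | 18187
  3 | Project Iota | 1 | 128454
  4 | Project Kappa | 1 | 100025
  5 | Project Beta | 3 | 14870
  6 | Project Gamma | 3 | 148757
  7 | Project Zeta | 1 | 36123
SELECT SUM(budget) FROM departments

Execution result:
676148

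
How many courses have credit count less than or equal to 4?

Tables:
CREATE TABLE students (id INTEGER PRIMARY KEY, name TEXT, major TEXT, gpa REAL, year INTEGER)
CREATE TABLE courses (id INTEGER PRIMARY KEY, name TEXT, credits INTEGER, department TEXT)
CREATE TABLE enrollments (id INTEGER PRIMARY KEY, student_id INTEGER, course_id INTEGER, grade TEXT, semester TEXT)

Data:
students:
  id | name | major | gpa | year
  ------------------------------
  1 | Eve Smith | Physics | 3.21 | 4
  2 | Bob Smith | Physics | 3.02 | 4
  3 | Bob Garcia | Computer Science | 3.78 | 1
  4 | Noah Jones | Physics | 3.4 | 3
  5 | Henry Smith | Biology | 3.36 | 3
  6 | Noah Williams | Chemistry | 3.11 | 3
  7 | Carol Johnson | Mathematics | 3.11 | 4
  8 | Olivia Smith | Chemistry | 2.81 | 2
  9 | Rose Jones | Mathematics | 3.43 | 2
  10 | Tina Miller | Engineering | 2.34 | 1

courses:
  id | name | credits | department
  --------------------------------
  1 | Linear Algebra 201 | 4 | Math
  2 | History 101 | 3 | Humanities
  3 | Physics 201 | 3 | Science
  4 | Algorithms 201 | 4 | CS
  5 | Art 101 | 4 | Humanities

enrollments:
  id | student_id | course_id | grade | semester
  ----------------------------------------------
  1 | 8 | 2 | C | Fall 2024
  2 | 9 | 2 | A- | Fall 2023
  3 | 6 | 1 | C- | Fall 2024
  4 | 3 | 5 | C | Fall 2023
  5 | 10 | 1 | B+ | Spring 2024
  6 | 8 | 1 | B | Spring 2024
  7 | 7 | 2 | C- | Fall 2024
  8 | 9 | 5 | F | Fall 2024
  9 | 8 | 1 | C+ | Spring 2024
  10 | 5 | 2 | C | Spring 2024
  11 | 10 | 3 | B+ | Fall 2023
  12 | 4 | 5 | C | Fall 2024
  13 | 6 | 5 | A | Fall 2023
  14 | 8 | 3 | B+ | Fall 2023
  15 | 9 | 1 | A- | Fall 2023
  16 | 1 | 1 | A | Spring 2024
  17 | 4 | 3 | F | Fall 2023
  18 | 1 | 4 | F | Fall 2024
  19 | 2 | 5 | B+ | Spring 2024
SELECT COUNT(*) FROM courses WHERE credits <= 4

Execution result:
5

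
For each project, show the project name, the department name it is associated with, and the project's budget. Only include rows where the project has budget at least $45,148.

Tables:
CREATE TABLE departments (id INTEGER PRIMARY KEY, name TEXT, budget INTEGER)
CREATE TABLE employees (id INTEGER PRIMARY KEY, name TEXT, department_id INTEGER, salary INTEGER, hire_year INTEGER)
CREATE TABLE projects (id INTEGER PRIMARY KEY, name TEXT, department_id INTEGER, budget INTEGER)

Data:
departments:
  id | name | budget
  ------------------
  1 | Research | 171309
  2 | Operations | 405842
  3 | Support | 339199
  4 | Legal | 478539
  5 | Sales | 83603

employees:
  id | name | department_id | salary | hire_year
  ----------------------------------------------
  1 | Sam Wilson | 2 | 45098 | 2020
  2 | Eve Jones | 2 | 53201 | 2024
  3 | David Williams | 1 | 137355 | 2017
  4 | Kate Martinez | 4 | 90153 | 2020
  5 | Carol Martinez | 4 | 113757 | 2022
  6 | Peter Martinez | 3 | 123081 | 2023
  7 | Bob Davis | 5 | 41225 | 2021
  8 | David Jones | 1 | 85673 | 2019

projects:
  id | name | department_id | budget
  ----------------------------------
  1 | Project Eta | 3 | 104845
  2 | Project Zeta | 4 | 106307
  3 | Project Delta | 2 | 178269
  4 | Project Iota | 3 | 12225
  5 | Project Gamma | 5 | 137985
SELECT c.name, p.name AS department, c.budget FROM projects c JOIN departments p ON c.department_id = p.id WHERE c.budget >= 45148

Execution result:
name | department | budget
Project Eta | Support | 104845
Project Zeta | Legal | 106307
Project Delta | Operations | 178269
Project Gamma | Sales | 137985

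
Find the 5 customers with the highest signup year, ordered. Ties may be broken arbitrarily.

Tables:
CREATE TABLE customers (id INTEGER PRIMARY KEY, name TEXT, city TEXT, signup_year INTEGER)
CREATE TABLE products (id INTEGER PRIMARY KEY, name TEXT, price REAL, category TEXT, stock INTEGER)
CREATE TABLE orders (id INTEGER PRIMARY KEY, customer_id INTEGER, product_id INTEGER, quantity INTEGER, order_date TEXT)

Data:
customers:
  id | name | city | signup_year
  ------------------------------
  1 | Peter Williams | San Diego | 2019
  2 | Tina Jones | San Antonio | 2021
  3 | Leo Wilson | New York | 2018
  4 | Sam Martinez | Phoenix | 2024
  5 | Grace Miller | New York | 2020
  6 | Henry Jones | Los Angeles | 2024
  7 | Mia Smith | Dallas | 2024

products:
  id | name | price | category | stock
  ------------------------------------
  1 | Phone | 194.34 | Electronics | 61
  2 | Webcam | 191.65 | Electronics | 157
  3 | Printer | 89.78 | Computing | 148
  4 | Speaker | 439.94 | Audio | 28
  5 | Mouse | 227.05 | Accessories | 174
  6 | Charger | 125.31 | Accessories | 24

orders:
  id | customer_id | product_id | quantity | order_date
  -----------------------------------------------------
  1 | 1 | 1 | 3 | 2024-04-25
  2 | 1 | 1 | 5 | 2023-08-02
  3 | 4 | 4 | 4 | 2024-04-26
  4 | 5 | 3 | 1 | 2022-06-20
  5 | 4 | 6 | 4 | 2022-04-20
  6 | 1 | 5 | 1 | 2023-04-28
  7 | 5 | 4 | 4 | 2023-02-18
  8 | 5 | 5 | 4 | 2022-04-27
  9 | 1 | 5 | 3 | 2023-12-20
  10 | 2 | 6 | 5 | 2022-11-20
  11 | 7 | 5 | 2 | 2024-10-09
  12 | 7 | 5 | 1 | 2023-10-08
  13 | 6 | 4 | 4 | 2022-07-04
SELECT name, signup_year FROM customers ORDER BY signup_year DESC LIMIT 5

Execution result:
name | signup_year
Sam Martinez | 2024
Henry Jones | 2024
Mia Smith | 2024
Tina Jones | 2021
Grace Miller | 2020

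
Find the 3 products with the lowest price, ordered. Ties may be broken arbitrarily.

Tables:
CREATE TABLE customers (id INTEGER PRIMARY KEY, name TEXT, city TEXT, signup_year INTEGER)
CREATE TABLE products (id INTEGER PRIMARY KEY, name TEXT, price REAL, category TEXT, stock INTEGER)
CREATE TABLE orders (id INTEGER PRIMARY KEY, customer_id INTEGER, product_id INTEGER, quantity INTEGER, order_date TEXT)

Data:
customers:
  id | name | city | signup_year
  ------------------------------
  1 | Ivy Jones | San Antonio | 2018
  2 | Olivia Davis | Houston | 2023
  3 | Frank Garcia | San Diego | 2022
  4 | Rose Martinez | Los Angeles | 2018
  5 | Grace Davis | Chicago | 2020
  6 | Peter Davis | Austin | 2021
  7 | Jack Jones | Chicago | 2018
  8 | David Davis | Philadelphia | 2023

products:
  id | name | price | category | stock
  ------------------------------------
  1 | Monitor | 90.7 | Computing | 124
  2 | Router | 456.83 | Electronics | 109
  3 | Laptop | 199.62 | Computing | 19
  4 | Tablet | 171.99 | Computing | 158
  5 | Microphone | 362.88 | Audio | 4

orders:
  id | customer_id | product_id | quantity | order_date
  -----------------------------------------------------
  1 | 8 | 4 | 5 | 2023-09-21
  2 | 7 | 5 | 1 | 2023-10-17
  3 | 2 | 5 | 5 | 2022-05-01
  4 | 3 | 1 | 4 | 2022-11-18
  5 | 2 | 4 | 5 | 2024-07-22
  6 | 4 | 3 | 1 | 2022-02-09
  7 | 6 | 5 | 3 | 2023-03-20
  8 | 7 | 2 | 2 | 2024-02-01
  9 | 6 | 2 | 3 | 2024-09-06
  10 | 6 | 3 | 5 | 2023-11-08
SELECT name, price FROM products ORDER BY price ASC LIMIT 3

Execution result:
name | price
Monitor | 90.70
Tablet | 171.99
Laptop | 199.62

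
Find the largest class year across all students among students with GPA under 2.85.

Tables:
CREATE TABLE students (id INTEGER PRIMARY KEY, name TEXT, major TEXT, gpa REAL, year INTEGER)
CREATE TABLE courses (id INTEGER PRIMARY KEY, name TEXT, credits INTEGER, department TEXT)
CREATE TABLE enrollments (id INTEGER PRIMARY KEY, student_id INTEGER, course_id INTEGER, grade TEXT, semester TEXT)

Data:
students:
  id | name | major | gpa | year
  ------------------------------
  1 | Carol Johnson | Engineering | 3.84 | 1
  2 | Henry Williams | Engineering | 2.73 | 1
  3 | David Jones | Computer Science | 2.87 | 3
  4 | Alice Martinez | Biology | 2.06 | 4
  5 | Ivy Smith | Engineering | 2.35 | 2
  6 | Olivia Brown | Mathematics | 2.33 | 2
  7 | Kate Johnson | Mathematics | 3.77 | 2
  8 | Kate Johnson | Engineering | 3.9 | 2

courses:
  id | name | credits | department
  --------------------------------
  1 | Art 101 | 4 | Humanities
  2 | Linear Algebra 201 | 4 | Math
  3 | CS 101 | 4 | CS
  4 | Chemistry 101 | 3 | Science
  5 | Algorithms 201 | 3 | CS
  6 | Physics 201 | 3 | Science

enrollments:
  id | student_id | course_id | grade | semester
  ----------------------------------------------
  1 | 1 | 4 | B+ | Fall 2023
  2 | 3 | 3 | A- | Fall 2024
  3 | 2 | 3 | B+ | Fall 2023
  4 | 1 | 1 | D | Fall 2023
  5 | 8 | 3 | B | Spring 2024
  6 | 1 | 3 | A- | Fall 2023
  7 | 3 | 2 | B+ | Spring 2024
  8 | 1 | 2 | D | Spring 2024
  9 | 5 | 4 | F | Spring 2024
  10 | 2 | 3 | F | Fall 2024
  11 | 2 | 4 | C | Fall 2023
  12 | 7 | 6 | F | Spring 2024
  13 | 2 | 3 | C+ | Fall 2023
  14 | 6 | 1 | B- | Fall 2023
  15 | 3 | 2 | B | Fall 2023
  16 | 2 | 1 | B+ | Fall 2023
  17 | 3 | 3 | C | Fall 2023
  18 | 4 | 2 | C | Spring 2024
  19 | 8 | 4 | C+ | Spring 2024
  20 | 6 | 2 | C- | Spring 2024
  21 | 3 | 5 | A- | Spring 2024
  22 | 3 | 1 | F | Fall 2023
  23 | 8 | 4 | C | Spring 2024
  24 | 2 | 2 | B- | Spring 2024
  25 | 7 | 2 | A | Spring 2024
SELECT MAX(year) FROM students WHERE gpa < 2.85

Execution result:
4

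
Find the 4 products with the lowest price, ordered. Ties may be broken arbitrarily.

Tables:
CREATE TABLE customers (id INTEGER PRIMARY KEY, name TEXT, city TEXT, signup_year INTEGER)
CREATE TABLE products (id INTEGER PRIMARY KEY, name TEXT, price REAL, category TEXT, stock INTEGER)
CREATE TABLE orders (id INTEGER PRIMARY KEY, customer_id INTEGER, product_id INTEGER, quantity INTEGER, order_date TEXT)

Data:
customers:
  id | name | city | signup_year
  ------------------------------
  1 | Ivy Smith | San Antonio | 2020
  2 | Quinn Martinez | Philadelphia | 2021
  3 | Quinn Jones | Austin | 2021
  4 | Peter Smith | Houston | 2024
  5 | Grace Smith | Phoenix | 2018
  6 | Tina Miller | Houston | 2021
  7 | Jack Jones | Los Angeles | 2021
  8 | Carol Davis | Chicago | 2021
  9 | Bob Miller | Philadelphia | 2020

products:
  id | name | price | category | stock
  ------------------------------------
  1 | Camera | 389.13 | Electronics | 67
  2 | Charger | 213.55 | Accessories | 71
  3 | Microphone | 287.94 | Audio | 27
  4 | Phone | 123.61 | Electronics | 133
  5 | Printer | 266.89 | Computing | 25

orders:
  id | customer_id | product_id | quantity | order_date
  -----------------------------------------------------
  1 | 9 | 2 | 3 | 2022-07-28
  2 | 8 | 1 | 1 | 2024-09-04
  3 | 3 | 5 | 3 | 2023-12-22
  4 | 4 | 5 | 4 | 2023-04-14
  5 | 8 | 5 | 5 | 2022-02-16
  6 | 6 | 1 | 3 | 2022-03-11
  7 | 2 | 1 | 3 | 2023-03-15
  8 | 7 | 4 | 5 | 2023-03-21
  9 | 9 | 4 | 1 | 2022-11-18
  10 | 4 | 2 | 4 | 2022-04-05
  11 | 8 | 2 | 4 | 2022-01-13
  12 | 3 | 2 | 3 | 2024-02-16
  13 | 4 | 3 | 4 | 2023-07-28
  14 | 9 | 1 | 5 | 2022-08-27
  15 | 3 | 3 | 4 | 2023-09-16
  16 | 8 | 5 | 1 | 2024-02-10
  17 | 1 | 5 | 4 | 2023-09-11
SELECT name, price FROM products ORDER BY price ASC LIMIT 4

Execution result:
name | price
Phone | 123.61
Charger | 213.55
Printer | 266.89
Microphone | 287.94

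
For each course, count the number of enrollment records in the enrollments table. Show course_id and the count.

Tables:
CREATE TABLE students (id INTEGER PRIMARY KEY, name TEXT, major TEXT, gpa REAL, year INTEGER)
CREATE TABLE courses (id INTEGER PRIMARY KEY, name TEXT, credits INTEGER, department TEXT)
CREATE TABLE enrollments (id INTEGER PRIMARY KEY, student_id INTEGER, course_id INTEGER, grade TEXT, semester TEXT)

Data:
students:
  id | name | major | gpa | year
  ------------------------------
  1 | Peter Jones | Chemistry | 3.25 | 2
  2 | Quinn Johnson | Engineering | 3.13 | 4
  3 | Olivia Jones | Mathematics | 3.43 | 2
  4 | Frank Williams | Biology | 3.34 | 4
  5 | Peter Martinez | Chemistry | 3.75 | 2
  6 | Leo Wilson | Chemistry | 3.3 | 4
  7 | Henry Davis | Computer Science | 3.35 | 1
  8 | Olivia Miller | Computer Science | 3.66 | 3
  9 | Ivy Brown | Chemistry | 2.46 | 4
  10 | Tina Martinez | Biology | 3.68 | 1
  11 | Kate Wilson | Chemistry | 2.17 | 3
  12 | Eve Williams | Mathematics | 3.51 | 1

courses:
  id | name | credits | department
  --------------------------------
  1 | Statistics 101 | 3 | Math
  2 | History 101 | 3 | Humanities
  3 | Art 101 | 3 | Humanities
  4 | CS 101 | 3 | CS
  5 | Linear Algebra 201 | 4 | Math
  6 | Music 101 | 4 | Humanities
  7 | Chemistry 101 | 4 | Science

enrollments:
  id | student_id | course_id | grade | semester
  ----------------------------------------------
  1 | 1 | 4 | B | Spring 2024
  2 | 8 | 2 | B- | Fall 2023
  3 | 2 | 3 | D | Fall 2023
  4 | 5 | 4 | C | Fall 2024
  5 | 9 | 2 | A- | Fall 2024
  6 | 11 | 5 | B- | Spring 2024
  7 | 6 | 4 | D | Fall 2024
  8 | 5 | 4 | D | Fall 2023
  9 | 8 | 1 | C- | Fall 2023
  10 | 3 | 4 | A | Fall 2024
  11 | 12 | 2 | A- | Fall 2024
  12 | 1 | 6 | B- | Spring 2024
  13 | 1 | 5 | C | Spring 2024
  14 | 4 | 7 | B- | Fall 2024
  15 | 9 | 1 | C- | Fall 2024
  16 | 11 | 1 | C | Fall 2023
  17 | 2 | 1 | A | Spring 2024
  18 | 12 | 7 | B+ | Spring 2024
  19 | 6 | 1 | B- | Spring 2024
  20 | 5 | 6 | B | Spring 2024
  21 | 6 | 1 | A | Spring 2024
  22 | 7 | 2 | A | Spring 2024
SELECT course_id, COUNT(*) AS enrollment_count FROM enrollments GROUP BY course_id

Execution result:
course_id | enrollment_count
1 | 6
2 | 4
3 | 1
4 | 5
5 | 2
6 | 2
7 | 2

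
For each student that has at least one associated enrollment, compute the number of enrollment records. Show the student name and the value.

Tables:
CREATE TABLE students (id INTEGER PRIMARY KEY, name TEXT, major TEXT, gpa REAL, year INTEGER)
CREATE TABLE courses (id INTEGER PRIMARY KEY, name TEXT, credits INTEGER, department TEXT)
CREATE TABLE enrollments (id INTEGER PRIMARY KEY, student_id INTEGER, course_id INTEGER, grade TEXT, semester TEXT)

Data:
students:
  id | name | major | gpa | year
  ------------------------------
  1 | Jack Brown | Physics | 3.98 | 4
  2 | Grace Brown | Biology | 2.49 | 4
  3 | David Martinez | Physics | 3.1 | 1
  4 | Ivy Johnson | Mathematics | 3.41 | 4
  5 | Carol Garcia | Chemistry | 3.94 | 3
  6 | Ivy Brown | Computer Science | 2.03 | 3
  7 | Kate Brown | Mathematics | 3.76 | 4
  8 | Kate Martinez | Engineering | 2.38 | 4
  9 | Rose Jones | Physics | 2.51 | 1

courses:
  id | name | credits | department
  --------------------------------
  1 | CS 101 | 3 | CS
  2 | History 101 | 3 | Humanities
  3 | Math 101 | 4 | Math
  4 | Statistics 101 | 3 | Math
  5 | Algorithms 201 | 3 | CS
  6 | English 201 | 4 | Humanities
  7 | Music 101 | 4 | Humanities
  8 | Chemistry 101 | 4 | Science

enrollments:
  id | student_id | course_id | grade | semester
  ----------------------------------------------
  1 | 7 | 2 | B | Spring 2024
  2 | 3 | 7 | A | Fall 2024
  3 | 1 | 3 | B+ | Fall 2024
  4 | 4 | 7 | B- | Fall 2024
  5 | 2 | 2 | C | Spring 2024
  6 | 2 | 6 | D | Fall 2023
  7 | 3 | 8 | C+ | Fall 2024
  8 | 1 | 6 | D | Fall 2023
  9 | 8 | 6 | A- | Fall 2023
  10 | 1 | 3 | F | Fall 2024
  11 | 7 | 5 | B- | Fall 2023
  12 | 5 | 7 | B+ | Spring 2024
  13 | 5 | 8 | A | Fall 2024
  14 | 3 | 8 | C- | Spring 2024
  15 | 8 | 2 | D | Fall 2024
SELECT p.name, COUNT(*) AS n FROM enrollments c JOIN students p ON c.student_id = p.id GROUP BY p.id, p.name

Execution result:
name | n
Jack Brown | 3
Grace Brown | 2
David Martinez | 3
Ivy Johnson | 1
Carol Garcia | 2
Kate Brown | 2
Kate Martinez | 2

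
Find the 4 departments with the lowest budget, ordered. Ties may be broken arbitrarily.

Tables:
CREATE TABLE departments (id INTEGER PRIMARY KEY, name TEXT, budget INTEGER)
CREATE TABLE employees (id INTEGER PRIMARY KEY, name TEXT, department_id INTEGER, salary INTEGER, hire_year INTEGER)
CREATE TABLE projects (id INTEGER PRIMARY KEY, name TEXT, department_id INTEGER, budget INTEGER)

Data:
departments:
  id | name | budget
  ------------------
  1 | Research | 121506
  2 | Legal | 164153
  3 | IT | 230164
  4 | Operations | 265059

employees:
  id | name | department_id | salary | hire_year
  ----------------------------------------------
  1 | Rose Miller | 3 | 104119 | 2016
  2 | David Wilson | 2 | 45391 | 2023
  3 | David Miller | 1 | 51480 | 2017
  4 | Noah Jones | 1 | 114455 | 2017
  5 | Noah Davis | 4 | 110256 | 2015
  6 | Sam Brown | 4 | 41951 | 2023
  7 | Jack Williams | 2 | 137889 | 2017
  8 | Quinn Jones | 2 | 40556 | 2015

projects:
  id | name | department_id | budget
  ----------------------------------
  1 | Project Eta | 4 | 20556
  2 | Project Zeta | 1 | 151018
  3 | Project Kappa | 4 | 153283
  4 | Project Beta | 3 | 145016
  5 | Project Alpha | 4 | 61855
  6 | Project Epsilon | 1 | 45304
SELECT name, budget FROM departments ORDER BY budget ASC LIMIT 4

Execution result:
name | budget
Research | 121506
Legal | 164153
IT | 230164
Operations | 265059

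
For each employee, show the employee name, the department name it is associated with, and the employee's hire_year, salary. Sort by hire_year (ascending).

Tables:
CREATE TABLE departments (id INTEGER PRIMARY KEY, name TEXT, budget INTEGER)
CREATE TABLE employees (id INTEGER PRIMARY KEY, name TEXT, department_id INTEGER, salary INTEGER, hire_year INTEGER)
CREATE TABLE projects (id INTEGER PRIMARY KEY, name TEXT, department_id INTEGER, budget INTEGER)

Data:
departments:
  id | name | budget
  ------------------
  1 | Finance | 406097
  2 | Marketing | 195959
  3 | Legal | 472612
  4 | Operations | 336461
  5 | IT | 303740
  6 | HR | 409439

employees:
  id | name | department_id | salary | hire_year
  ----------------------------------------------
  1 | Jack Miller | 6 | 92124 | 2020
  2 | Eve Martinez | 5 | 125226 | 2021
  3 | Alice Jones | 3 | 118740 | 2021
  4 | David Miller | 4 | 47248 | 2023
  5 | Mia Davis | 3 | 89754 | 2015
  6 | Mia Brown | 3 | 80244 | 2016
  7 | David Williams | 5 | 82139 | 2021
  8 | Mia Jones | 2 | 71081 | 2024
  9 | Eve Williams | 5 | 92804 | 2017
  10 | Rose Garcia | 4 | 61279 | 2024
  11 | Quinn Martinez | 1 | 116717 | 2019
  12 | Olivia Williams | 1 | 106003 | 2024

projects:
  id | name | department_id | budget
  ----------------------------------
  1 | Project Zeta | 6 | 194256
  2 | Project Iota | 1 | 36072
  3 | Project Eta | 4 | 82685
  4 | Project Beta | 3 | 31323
SELECT c.name, p.name AS department, c.hire_year, c.salary FROM employees c JOIN departments p ON c.department_id = p.id ORDER BY c.hire_year ASC

Execution result:
name | department | hire_year | salary
Mia Davis | Legal | 2015 | 89754
Mia Brown | Legal | 2016 | 80244
Eve Williams | IT | 2017 | 92804
Quinn Martinez | Finance | 2019 | 116717
Jack Miller | HR | 2020 | 92124
Eve Martinez | IT | 2021 | 125226
Alice Jones | Legal | 2021 | 118740
David Williams | IT | 2021 | 82139
David Miller | Operations | 2023 | 47248
Mia Jones | Marketing | 2024 | 71081
Rose Garcia | Operations | 2024 | 61279
Olivia Williams | Finance | 2024 | 106003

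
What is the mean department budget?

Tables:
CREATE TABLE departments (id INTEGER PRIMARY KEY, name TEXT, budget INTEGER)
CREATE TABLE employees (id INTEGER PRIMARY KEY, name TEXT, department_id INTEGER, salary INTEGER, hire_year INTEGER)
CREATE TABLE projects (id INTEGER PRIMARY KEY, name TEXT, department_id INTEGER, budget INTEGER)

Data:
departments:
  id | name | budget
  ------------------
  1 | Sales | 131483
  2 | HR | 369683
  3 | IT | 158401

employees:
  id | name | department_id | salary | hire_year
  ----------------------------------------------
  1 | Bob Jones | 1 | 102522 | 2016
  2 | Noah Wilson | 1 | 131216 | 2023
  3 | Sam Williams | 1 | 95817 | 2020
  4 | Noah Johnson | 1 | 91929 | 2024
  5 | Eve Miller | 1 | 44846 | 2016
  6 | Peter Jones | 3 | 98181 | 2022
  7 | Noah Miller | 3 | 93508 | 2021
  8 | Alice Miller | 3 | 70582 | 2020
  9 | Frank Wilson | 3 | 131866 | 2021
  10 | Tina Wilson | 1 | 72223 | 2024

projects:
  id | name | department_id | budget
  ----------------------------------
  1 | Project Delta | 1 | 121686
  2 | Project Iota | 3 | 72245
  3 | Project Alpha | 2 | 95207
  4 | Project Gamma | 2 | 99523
SELECT AVG(budget) FROM departments

Execution result:
219855.67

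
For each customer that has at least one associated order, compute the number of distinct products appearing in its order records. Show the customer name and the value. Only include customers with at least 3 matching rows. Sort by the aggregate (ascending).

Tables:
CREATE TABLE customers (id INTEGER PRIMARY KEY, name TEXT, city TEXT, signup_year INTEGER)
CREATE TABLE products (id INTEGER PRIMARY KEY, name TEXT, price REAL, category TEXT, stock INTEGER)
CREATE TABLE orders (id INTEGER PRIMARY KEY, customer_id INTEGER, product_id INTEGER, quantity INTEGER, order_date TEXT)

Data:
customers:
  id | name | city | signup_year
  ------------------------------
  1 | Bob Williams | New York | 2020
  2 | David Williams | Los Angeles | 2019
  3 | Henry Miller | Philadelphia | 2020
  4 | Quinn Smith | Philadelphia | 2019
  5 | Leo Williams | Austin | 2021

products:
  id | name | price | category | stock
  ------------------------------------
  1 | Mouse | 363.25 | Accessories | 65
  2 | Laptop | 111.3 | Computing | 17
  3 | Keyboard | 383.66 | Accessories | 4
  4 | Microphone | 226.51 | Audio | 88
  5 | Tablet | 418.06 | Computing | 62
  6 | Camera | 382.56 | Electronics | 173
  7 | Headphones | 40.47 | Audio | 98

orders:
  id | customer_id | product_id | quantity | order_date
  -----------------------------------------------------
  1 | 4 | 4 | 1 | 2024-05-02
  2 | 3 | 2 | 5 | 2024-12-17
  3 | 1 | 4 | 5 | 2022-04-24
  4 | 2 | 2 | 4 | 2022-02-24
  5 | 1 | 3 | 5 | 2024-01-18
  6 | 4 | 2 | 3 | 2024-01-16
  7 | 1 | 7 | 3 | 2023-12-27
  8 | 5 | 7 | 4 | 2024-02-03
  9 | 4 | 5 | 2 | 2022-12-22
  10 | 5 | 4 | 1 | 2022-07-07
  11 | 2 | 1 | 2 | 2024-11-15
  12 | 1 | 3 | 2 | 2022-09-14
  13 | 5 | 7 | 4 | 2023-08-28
SELECT p.name, COUNT(DISTINCT c.product_id) AS distinct_product_count FROM orders c JOIN customers p ON c.customer_id = p.id GROUP BY p.id, p.name HAVING COUNT(*) >= 3 ORDER BY distinct_product_count ASC

Execution result:
name | distinct_product_count
Leo Williams | 2
Bob Williams | 3
Quinn Smith | 3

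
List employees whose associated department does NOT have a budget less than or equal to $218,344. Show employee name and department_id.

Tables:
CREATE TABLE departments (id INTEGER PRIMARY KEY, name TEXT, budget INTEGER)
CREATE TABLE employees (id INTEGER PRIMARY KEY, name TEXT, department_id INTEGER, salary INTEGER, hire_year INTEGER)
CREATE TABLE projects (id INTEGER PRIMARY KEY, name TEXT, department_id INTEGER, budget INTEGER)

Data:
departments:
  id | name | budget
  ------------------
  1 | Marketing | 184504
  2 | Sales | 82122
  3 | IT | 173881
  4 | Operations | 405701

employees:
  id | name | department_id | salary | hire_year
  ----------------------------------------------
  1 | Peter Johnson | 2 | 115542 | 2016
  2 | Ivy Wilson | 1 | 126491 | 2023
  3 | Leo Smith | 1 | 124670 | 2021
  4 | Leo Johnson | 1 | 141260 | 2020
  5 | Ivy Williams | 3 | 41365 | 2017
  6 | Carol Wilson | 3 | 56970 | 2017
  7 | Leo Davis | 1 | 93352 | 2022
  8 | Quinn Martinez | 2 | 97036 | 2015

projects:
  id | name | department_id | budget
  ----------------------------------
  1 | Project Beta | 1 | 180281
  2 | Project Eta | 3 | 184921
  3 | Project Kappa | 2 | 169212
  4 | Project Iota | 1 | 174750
SELECT name, department_id FROM employees WHERE department_id NOT IN (SELECT id FROM departments WHERE budget <= 218344)

Execution result:
(no rows)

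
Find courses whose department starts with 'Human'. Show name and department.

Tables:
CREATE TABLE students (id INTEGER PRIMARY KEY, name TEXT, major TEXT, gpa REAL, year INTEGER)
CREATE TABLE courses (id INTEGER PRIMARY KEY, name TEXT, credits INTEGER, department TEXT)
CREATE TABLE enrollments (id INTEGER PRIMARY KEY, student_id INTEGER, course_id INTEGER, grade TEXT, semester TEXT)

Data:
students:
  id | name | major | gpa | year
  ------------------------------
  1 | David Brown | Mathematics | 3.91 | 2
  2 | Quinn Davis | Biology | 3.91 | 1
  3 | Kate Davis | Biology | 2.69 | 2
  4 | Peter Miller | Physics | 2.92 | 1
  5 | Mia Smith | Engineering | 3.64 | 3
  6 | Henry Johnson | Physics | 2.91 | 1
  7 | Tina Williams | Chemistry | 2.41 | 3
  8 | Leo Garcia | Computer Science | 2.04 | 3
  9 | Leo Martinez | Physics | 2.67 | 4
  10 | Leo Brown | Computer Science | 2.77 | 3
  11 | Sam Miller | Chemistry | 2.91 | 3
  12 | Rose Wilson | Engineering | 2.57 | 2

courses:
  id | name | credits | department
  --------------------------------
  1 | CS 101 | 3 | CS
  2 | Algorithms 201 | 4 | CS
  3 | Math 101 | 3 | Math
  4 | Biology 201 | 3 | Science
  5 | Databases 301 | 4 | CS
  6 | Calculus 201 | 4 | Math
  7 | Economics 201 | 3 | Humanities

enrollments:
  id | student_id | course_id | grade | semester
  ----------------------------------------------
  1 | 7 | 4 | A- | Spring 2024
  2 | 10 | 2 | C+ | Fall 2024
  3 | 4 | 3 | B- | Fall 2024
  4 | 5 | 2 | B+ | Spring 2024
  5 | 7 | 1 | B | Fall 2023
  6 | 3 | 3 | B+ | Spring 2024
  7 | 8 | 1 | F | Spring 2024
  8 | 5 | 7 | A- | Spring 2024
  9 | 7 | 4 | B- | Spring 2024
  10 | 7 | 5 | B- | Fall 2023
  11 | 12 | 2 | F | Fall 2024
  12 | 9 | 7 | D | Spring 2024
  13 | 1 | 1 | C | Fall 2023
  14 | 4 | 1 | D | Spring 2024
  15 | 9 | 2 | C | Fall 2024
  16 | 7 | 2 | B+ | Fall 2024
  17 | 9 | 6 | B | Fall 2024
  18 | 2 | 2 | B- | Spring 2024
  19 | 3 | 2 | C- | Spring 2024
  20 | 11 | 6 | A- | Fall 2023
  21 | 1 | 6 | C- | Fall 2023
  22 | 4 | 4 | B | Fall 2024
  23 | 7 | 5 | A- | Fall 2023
SELECT name, department FROM courses WHERE department LIKE 'Human%'

Execution result:
name | department
Economics 201 | Humanities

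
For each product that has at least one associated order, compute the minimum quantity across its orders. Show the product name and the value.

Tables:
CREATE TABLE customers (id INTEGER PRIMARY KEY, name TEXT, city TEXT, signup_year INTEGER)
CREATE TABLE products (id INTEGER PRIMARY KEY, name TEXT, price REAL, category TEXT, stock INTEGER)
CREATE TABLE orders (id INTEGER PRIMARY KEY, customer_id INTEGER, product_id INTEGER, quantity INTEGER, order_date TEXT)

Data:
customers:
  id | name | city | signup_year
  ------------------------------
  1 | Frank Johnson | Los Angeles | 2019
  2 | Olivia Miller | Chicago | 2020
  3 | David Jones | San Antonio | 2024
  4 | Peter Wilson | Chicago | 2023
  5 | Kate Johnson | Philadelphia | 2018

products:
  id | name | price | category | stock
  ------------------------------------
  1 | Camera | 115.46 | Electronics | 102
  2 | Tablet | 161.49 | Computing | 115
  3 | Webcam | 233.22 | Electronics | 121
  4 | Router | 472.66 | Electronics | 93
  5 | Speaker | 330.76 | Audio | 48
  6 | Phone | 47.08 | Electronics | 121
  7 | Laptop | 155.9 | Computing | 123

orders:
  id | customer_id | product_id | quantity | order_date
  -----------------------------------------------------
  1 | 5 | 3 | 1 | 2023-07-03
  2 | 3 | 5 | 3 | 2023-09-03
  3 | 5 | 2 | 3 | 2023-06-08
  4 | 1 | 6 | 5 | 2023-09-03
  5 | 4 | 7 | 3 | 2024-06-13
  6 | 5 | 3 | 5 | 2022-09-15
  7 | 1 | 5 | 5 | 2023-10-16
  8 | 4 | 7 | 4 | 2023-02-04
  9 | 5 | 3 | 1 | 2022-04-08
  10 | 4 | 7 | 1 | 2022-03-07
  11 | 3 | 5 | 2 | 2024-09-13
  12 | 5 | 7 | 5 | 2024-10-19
SELECT p.name, MIN(c.quantity) AS min_quantity FROM orders c JOIN products p ON c.product_id = p.id GROUP BY p.id, p.name

Execution result:
name | min_quantity
Tablet | 3
Webcam | 1
Speaker | 2
Phone | 5
Laptop | 1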